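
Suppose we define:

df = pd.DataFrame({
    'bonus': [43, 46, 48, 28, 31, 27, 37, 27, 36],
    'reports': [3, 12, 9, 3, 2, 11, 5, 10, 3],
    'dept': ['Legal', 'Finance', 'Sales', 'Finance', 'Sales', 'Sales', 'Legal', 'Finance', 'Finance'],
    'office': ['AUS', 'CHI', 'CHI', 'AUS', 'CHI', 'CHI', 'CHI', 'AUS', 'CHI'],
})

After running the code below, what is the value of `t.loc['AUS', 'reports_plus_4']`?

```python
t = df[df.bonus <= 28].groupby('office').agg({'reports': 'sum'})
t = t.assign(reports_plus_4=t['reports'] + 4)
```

17

filter rows where bonus <= 28:
   bonus  reports     dept office
3     28        3  Finance    AUS
5     27       11    Sales    CHI
7     27       10  Finance    AUS
group by office, sum of reports:
        reports
office         
AUS          13
CHI          11
add column reports_plus_4 = t['reports'] + 4:
        reports  reports_plus_4
office                         
AUS          13              17
CHI          11              15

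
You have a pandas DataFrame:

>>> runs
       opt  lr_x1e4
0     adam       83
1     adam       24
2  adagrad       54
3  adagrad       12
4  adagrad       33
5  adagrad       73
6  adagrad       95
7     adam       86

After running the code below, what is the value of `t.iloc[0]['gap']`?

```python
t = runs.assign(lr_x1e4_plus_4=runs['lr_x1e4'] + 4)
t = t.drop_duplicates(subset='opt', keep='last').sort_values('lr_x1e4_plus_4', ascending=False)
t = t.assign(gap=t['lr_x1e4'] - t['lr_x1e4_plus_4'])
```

-4

add column lr_x1e4_plus_4 = runs['lr_x1e4'] + 4:
       opt  lr_x1e4  lr_x1e4_plus_4
0     adam       83              87
1     adam       24              28
2  adagrad       54              58
3  adagrad       12              16
4  adagrad       33              37
5  adagrad       73              77
6  adagrad       95              99
7     adam       86              90
drop duplicate opt (keep=last):
       opt  lr_x1e4  lr_x1e4_plus_4
6  adagrad       95              99
7     adam       86              90
sort by lr_x1e4_plus_4 descending:
       opt  lr_x1e4  lr_x1e4_plus_4
6  adagrad       95              99
7     adam       86              90
add column gap = t['lr_x1e4'] - t['lr_x1e4_plus_4']:
       opt  lr_x1e4  lr_x1e4_plus_4  gap
6  adagrad       95              99   -4
7     adam       86              90   -4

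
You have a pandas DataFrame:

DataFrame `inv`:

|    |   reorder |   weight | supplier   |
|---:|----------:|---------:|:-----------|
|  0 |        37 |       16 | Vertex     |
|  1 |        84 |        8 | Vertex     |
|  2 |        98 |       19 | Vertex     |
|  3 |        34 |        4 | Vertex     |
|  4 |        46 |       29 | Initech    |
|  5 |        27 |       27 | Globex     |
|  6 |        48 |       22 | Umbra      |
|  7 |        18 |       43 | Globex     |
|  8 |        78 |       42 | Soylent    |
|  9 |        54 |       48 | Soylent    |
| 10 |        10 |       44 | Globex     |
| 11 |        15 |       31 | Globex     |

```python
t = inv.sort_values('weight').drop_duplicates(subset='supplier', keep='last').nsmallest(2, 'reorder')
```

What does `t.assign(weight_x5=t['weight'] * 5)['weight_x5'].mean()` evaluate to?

sort by weight:
    reorder  weight supplier
3        34       4   Vertex
1        84       8   Vertex
0        37      16   Vertex
2        98      19   Vertex
6        48      22    Umbra
5        27      27   Globex
4        46      29  Initech
11       15      31   Globex
8        78      42  Soylent
7        18      43   Globex
10       10      44   Globex
9        54      48  Soylent
drop duplicate supplier (keep=last):
    reorder  weight supplier
2        98      19   Vertex
6        48      22    Umbra
4        46      29  Initech
10       10      44   Globex
9        54      48  Soylent
take 2 rows with smallest reorder:
    reorder  weight supplier
10       10      44   Globex
4        46      29  Initech
add column weight_x5 = t['weight'] * 5:
    reorder  weight supplier  weight_x5
10       10      44   Globex        220
4        46      29  Initech        145
So mean() = 182.5.

182.5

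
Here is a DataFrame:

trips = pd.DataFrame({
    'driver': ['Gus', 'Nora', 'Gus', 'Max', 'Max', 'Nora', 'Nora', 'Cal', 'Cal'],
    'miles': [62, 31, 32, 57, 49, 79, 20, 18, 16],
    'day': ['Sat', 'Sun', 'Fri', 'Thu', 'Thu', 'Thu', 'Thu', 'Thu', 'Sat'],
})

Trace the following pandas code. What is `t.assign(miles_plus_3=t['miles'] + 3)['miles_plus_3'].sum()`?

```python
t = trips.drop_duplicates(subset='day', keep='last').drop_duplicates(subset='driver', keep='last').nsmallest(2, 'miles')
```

drop duplicate day (keep=last):
  driver  miles  day
1   Nora     31  Sun
2    Gus     32  Fri
7    Cal     18  Thu
8    Cal     16  Sat
drop duplicate driver (keep=last):
  driver  miles  day
1   Nora     31  Sun
2    Gus     32  Fri
8    Cal     16  Sat
take 2 rows with smallest miles:
  driver  miles  day
8    Cal     16  Sat
1   Nora     31  Sun
add column miles_plus_3 = t['miles'] + 3:
  driver  miles  day  miles_plus_3
8    Cal     16  Sat            19
1   Nora     31  Sun            34
Then the sum of column 'miles_plus_3': 53

53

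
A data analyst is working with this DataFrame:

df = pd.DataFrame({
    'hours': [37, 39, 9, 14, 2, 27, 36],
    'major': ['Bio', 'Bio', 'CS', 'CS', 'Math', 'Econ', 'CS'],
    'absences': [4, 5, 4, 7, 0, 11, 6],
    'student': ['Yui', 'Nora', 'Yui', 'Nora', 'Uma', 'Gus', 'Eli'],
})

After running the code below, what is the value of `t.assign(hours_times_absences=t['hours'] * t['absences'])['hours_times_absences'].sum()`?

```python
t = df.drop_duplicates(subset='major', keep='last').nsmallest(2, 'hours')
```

drop duplicate major (keep=last):
   hours major  absences student
1     39   Bio         5    Nora
4      2  Math         0     Uma
5     27  Econ        11     Gus
6     36    CS         6     Eli
take 2 rows with smallest hours:
   hours major  absences student
4      2  Math         0     Uma
5     27  Econ        11     Gus
add column hours_times_absences = t['hours'] * t['absences']:
   hours major  absences student  hours_times_absences
4      2  Math         0     Uma                     0
5     27  Econ        11     Gus                   297

297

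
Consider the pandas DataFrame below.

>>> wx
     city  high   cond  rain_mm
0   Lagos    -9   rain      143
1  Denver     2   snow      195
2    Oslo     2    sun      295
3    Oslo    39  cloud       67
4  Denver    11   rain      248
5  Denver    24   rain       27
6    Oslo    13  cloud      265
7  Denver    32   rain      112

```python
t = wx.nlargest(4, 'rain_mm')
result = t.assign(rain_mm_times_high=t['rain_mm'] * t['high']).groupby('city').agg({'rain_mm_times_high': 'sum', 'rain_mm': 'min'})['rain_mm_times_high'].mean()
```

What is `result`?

3576.5

take 4 rows with largest rain_mm:
     city  high   cond  rain_mm
2    Oslo     2    sun      295
6    Oslo    13  cloud      265
4  Denver    11   rain      248
1  Denver     2   snow      195
add column rain_mm_times_high = t['rain_mm'] * t['high']:
     city  high   cond  rain_mm  rain_mm_times_high
2    Oslo     2    sun      295                 590
6    Oslo    13  cloud      265                3445
4  Denver    11   rain      248                2728
1  Denver     2   snow      195                 390
group by city: sum(rain_mm_times_high), min(rain_mm):
        rain_mm_times_high  rain_mm
city                               
Denver                3118      195
Oslo                  4035      265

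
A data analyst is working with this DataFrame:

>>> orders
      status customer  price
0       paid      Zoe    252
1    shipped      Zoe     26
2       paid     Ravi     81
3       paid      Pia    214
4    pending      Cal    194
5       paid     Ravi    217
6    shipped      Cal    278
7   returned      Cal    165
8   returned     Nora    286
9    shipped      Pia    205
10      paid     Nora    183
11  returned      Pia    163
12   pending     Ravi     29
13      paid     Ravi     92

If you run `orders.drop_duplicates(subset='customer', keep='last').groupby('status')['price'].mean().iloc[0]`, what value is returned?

drop duplicate customer (keep=last):
      status customer  price
1    shipped      Zoe     26
7   returned      Cal    165
10      paid     Nora    183
11  returned      Pia    163
13      paid     Ravi     92
group by status, mean of price:
status
paid        137.5
returned    164.0
shipped      26.0
Name: price, dtype: float64
So iloc[0] = 137.5.

137.5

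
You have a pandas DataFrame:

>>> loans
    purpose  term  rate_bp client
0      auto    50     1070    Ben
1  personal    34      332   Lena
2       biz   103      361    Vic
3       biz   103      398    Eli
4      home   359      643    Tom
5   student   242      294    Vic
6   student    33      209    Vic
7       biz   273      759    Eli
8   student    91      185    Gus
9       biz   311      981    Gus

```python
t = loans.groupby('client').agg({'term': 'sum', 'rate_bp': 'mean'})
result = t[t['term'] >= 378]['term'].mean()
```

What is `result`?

390.0

group by client: sum(term), mean(rate_bp):
        term  rate_bp
client               
Ben       50   1070.0
Eli      376    578.5
Gus      402    583.0
Lena      34    332.0
Tom      359    643.0
Vic      378    288.0
filter rows where term >= 378:
        term  rate_bp
client               
Gus      402    583.0
Vic      378    288.0
Taking the mean of column 'term' gives 390.0.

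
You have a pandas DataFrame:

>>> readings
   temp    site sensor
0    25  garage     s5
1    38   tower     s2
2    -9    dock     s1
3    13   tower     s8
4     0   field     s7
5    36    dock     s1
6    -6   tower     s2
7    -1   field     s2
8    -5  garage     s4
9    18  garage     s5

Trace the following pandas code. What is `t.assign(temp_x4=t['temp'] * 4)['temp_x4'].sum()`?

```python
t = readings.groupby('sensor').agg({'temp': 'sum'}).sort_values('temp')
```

436

group by sensor, sum of temp:
        temp
sensor      
s1        27
s2        31
s4        -5
s5        43
s7         0
s8        13
sort by temp:
        temp
sensor      
s4        -5
s7         0
s8        13
s1        27
s2        31
s5        43
add column temp_x4 = t['temp'] * 4:
        temp  temp_x4
sensor               
s4        -5      -20
s7         0        0
s8        13       52
s1        27      108
s2        31      124
s5        43      172
Finally, sum of column 'temp_x4' = 436.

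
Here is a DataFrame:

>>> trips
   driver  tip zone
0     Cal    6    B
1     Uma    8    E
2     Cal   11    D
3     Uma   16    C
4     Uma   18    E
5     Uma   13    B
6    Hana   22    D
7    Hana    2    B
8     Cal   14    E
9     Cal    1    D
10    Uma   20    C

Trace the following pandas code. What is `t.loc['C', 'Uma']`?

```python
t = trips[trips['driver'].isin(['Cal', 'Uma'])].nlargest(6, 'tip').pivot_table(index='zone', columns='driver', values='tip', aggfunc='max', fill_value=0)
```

filter rows where driver in ['Cal', 'Uma']:
   driver  tip zone
0     Cal    6    B
1     Uma    8    E
2     Cal   11    D
3     Uma   16    C
4     Uma   18    E
5     Uma   13    B
8     Cal   14    E
9     Cal    1    D
10    Uma   20    C
take 6 rows with largest tip:
   driver  tip zone
10    Uma   20    C
4     Uma   18    E
3     Uma   16    C
8     Cal   14    E
5     Uma   13    B
2     Cal   11    D
pivot: rows=zone, cols=driver, max(tip):
driver  Cal  Uma
zone            
B         0   13
C         0   20
D        11    0
E        14   18
Then the value at row 'C', column 'Uma': 20

20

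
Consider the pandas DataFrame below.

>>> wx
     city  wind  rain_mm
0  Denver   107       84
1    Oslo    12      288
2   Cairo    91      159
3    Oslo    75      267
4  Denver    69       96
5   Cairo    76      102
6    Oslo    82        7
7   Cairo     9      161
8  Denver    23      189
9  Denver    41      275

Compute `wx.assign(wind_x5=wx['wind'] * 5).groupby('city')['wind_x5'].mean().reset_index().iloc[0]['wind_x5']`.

add column wind_x5 = wx['wind'] * 5:
     city  wind  rain_mm  wind_x5
0  Denver   107       84      535
1    Oslo    12      288       60
2   Cairo    91      159      455
3    Oslo    75      267      375
4  Denver    69       96      345
5   Cairo    76      102      380
6    Oslo    82        7      410
7   Cairo     9      161       45
8  Denver    23      189      115
9  Denver    41      275      205
group by city, mean of wind_x5:
city
Cairo     293.333333
Denver    300.000000
Oslo      281.666667
Name: wind_x5, dtype: float64
reset_index():
     city     wind_x5
0   Cairo  293.333333
1  Denver  300.000000
2    Oslo  281.666667
Then the value at position 0, column 'wind_x5': 293.333333333

293.333333333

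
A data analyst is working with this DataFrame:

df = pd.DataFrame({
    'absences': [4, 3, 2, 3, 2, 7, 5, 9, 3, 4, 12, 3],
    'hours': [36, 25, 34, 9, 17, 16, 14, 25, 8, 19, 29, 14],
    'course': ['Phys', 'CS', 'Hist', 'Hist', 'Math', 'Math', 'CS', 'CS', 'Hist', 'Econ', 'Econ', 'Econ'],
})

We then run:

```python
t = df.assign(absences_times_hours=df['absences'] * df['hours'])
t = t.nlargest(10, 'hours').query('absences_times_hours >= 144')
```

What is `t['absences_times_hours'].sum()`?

717

add column absences_times_hours = df['absences'] * df['hours']:
    absences  hours course  absences_times_hours
0          4     36   Phys                   144
1          3     25     CS                    75
2          2     34   Hist                    68
3          3      9   Hist                    27
4          2     17   Math                    34
5          7     16   Math                   112
6          5     14     CS                    70
7          9     25     CS                   225
8          3      8   Hist                    24
9          4     19   Econ                    76
10        12     29   Econ                   348
11         3     14   Econ                    42
take 10 rows with largest hours:
    absences  hours course  absences_times_hours
0          4     36   Phys                   144
2          2     34   Hist                    68
10        12     29   Econ                   348
1          3     25     CS                    75
7          9     25     CS                   225
9          4     19   Econ                    76
4          2     17   Math                    34
5          7     16   Math                   112
6          5     14     CS                    70
11         3     14   Econ                    42
filter rows where absences_times_hours >= 144:
    absences  hours course  absences_times_hours
0          4     36   Phys                   144
10        12     29   Econ                   348
7          9     25     CS                   225
So sum() = 717.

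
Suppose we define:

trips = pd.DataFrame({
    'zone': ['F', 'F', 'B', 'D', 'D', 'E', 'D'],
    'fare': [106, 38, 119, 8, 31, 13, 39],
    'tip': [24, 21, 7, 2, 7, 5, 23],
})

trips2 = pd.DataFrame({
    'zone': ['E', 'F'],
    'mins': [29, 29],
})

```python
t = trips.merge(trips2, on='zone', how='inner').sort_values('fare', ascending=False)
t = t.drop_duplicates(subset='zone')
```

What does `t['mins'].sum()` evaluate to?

merge on 'zone' (how='inner') → 3 rows:
  zone  fare  tip  mins
0    F   106   24    29
1    F    38   21    29
2    E    13    5    29
sort by fare descending:
  zone  fare  tip  mins
0    F   106   24    29
1    F    38   21    29
2    E    13    5    29
drop duplicate zone (keep=first):
  zone  fare  tip  mins
0    F   106   24    29
2    E    13    5    29
sum of column 'mins' → 58

58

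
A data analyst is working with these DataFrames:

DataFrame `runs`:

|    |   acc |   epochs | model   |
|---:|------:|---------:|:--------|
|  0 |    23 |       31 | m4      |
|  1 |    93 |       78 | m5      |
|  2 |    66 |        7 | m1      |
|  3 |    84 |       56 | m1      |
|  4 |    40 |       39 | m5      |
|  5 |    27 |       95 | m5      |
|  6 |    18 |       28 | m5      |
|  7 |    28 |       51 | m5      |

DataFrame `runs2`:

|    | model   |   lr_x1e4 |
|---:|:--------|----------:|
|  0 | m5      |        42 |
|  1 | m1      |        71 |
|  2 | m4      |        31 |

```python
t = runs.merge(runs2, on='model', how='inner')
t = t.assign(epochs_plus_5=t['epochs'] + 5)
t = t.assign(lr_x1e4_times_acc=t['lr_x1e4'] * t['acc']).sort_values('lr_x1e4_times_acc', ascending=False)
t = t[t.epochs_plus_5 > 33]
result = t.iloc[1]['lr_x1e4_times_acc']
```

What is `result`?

merge on 'model' (how='inner') → 8 rows:
   acc  epochs model  lr_x1e4
0   23      31    m4       31
1   93      78    m5       42
2   66       7    m1       71
3   84      56    m1       71
4   40      39    m5       42
5   27      95    m5       42
6   18      28    m5       42
7   28      51    m5       42
add column epochs_plus_5 = t['epochs'] + 5:
   acc  epochs model  lr_x1e4  epochs_plus_5
0   23      31    m4       31             36
1   93      78    m5       42             83
2   66       7    m1       71             12
3   84      56    m1       71             61
4   40      39    m5       42             44
5   27      95    m5       42            100
6   18      28    m5       42             33
7   28      51    m5       42             56
add column lr_x1e4_times_acc = t['lr_x1e4'] * t['acc']:
   acc  epochs model  lr_x1e4  epochs_plus_5  lr_x1e4_times_acc
0   23      31    m4       31             36                713
1   93      78    m5       42             83               3906
2   66       7    m1       71             12               4686
3   84      56    m1       71             61               5964
4   40      39    m5       42             44               1680
5   27      95    m5       42            100               1134
6   18      28    m5       42             33                756
7   28      51    m5       42             56               1176
sort by lr_x1e4_times_acc descending:
   acc  epochs model  lr_x1e4  epochs_plus_5  lr_x1e4_times_acc
3   84      56    m1       71             61               5964
2   66       7    m1       71             12               4686
1   93      78    m5       42             83               3906
4   40      39    m5       42             44               1680
7   28      51    m5       42             56               1176
5   27      95    m5       42            100               1134
6   18      28    m5       42             33                756
0   23      31    m4       31             36                713
filter rows where epochs_plus_5 > 33:
   acc  epochs model  lr_x1e4  epochs_plus_5  lr_x1e4_times_acc
3   84      56    m1       71             61               5964
1   93      78    m5       42             83               3906
4   40      39    m5       42             44               1680
7   28      51    m5       42             56               1176
5   27      95    m5       42            100               1134
0   23      31    m4       31             36                713
The value at position 1, column 'lr_x1e4_times_acc' is 3906.

3906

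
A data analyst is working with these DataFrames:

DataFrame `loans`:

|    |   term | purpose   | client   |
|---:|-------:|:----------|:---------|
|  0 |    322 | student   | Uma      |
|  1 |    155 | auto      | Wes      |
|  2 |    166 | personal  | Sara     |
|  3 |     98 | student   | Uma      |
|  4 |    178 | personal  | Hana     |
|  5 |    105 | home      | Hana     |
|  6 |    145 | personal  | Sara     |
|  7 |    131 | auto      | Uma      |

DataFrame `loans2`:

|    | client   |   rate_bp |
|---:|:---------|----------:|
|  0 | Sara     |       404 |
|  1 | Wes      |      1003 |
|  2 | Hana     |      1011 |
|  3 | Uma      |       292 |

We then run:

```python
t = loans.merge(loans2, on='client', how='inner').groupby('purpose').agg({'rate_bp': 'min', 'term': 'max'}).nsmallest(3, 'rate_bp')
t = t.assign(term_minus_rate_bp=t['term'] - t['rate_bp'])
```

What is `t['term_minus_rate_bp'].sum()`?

merge on 'client' (how='inner') → 8 rows:
   term   purpose client  rate_bp
0   322   student    Uma      292
1   155      auto    Wes     1003
2   166  personal   Sara      404
3    98   student    Uma      292
4   178  personal   Hana     1011
5   105      home   Hana     1011
6   145  personal   Sara      404
7   131      auto    Uma      292
group by purpose: min(rate_bp), max(term):
          rate_bp  term
purpose                
auto          292   155
home         1011   105
personal      404   178
student       292   322
take 3 rows with smallest rate_bp:
          rate_bp  term
purpose                
auto          292   155
student       292   322
personal      404   178
add column term_minus_rate_bp = t['term'] - t['rate_bp']:
          rate_bp  term  term_minus_rate_bp
purpose                                    
auto          292   155                -137
student       292   322                  30
personal      404   178                -226
Finally, sum of column 'term_minus_rate_bp' = -333.

-333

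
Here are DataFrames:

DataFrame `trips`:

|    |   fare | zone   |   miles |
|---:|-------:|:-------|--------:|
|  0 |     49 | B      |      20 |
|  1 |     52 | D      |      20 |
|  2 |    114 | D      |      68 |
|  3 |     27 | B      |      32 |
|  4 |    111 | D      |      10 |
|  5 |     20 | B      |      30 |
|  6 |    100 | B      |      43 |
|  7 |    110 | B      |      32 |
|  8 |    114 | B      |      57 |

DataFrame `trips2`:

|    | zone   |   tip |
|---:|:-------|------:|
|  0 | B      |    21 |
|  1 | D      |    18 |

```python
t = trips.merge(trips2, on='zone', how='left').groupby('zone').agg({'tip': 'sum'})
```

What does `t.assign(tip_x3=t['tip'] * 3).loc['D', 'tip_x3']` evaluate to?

162

merge on 'zone' (how='left') → 9 rows:
   fare zone  miles  tip
0    49    B     20   21
1    52    D     20   18
2   114    D     68   18
3    27    B     32   21
4   111    D     10   18
5    20    B     30   21
6   100    B     43   21
7   110    B     32   21
8   114    B     57   21
group by zone, sum of tip:
      tip
zone     
B     126
D      54
add column tip_x3 = t['tip'] * 3:
      tip  tip_x3
zone             
B     126     378
D      54     162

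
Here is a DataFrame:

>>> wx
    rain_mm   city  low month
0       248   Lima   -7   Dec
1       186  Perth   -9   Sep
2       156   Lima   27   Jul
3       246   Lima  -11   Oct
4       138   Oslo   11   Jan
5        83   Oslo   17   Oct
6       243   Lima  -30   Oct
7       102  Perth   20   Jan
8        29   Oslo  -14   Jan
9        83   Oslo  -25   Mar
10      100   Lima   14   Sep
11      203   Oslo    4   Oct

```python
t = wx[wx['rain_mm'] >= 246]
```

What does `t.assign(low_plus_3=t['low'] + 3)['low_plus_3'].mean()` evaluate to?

filter rows where rain_mm >= 246:
   rain_mm  city  low month
0      248  Lima   -7   Dec
3      246  Lima  -11   Oct
add column low_plus_3 = t['low'] + 3:
   rain_mm  city  low month  low_plus_3
0      248  Lima   -7   Dec          -4
3      246  Lima  -11   Oct          -8
The mean of column 'low_plus_3' is -6.0.

-6.0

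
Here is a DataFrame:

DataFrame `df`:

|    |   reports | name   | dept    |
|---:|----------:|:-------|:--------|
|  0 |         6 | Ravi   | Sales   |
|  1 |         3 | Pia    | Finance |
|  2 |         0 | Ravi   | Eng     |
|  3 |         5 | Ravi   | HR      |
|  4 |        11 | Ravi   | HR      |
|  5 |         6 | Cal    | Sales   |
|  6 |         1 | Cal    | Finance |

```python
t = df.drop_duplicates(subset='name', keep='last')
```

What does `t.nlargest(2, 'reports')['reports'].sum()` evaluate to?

drop duplicate name (keep=last):
   reports  name     dept
1        3   Pia  Finance
4       11  Ravi       HR
6        1   Cal  Finance
take 2 rows with largest reports:
   reports  name     dept
4       11  Ravi       HR
1        3   Pia  Finance
Reading off the sum of column 'reports', we get 14.

14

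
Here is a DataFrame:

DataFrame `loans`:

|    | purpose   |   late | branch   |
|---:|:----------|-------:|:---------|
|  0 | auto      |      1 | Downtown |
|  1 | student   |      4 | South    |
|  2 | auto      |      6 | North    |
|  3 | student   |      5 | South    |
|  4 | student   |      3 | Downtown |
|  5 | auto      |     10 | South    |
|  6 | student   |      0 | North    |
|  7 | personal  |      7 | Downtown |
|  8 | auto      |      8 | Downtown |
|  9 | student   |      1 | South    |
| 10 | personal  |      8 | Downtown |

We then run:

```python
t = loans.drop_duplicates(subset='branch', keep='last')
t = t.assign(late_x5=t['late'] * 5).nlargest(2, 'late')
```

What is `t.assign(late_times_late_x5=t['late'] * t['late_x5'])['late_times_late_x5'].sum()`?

drop duplicate branch (keep=last):
     purpose  late    branch
6    student     0     North
9    student     1     South
10  personal     8  Downtown
add column late_x5 = t['late'] * 5:
     purpose  late    branch  late_x5
6    student     0     North        0
9    student     1     South        5
10  personal     8  Downtown       40
take 2 rows with largest late:
     purpose  late    branch  late_x5
10  personal     8  Downtown       40
9    student     1     South        5
add column late_times_late_x5 = t['late'] * t['late_x5']:
     purpose  late    branch  late_x5  late_times_late_x5
10  personal     8  Downtown       40                 320
9    student     1     South        5                   5
sum of column 'late_times_late_x5' → 325

325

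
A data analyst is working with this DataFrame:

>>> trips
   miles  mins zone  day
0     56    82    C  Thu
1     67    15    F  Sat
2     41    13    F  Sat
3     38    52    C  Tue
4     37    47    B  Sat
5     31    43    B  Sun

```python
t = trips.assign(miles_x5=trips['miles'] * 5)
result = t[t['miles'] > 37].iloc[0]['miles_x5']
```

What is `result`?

280

add column miles_x5 = trips['miles'] * 5:
   miles  mins zone  day  miles_x5
0     56    82    C  Thu       280
1     67    15    F  Sat       335
2     41    13    F  Sat       205
3     38    52    C  Tue       190
4     37    47    B  Sat       185
5     31    43    B  Sun       155
filter rows where miles > 37:
   miles  mins zone  day  miles_x5
0     56    82    C  Thu       280
1     67    15    F  Sat       335
2     41    13    F  Sat       205
3     38    52    C  Tue       190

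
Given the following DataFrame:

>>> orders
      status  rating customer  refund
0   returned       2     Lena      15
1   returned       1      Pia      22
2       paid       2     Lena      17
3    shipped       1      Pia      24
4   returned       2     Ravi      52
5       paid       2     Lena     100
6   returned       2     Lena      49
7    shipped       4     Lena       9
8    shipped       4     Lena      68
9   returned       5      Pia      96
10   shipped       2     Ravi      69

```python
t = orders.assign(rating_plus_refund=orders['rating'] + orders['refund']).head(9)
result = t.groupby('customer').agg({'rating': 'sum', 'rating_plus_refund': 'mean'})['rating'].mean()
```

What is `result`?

add column rating_plus_refund = orders['rating'] + orders['refund']:
      status  rating customer  refund  rating_plus_refund
0   returned       2     Lena      15                  17
1   returned       1      Pia      22                  23
2       paid       2     Lena      17                  19
3    shipped       1      Pia      24                  25
4   returned       2     Ravi      52                  54
5       paid       2     Lena     100                 102
6   returned       2     Lena      49                  51
7    shipped       4     Lena       9                  13
8    shipped       4     Lena      68                  72
9   returned       5      Pia      96                 101
10   shipped       2     Ravi      69                  71
take first 9 rows:
     status  rating customer  refund  rating_plus_refund
0  returned       2     Lena      15                  17
1  returned       1      Pia      22                  23
2      paid       2     Lena      17                  19
3   shipped       1      Pia      24                  25
4  returned       2     Ravi      52                  54
5      paid       2     Lena     100                 102
6  returned       2     Lena      49                  51
7   shipped       4     Lena       9                  13
8   shipped       4     Lena      68                  72
group by customer: sum(rating), mean(rating_plus_refund):
          rating  rating_plus_refund
customer                            
Lena          16           45.666667
Pia            2           24.000000
Ravi           2           54.000000

6.66666666667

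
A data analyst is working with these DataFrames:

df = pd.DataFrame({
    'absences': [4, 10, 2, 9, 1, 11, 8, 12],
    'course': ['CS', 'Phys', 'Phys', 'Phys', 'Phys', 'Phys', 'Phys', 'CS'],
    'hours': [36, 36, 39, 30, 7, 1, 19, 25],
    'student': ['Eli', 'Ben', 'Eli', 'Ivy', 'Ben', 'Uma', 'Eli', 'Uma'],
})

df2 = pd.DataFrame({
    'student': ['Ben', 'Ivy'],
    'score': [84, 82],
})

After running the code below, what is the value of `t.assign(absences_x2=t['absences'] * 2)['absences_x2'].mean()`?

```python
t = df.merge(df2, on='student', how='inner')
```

13.3333333333

merge on 'student' (how='inner') → 3 rows:
   absences course  hours student  score
0        10   Phys     36     Ben     84
1         9   Phys     30     Ivy     82
2         1   Phys      7     Ben     84
add column absences_x2 = t['absences'] * 2:
   absences course  hours student  score  absences_x2
0        10   Phys     36     Ben     84           20
1         9   Phys     30     Ivy     82           18
2         1   Phys      7     Ben     84            2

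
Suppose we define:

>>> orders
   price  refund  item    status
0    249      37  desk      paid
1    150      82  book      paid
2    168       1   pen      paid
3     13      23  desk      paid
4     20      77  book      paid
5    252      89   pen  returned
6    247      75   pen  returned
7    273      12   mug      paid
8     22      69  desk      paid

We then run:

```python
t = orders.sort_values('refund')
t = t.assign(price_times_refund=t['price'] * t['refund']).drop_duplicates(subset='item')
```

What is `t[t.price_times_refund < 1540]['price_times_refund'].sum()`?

sort by refund:
   price  refund  item    status
2    168       1   pen      paid
7    273      12   mug      paid
3     13      23  desk      paid
0    249      37  desk      paid
8     22      69  desk      paid
6    247      75   pen  returned
4     20      77  book      paid
1    150      82  book      paid
5    252      89   pen  returned
add column price_times_refund = t['price'] * t['refund']:
   price  refund  item    status  price_times_refund
2    168       1   pen      paid                 168
7    273      12   mug      paid                3276
3     13      23  desk      paid                 299
0    249      37  desk      paid                9213
8     22      69  desk      paid                1518
6    247      75   pen  returned               18525
4     20      77  book      paid                1540
1    150      82  book      paid               12300
5    252      89   pen  returned               22428
drop duplicate item (keep=first):
   price  refund  item status  price_times_refund
2    168       1   pen   paid                 168
7    273      12   mug   paid                3276
3     13      23  desk   paid                 299
4     20      77  book   paid                1540
filter rows where price_times_refund < 1540:
   price  refund  item status  price_times_refund
2    168       1   pen   paid                 168
3     13      23  desk   paid                 299

467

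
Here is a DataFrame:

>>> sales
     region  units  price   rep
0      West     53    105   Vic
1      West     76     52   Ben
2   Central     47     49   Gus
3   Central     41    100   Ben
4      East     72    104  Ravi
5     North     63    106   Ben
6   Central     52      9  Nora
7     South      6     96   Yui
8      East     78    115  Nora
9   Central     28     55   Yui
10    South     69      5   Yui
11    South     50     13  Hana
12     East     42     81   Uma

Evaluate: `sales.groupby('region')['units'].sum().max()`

group by region, sum of units:
region
Central    168
East       192
North       63
South      125
West       129
Name: units, dtype: int64
Reading off the max of the resulting series, we get 192.

192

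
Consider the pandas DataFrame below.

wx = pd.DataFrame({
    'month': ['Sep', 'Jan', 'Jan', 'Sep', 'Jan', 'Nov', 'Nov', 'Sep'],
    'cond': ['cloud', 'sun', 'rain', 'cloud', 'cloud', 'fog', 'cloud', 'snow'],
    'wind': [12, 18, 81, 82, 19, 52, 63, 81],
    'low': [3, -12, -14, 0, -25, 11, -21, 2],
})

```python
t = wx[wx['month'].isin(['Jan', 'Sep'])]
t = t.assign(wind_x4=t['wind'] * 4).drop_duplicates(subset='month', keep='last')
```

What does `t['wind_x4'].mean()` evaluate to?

filter rows where month in ['Jan', 'Sep']:
  month   cond  wind  low
0   Sep  cloud    12    3
1   Jan    sun    18  -12
2   Jan   rain    81  -14
3   Sep  cloud    82    0
4   Jan  cloud    19  -25
7   Sep   snow    81    2
add column wind_x4 = t['wind'] * 4:
  month   cond  wind  low  wind_x4
0   Sep  cloud    12    3       48
1   Jan    sun    18  -12       72
2   Jan   rain    81  -14      324
3   Sep  cloud    82    0      328
4   Jan  cloud    19  -25       76
7   Sep   snow    81    2      324
drop duplicate month (keep=last):
  month   cond  wind  low  wind_x4
4   Jan  cloud    19  -25       76
7   Sep   snow    81    2      324
Then the mean of column 'wind_x4': 200.0

200.0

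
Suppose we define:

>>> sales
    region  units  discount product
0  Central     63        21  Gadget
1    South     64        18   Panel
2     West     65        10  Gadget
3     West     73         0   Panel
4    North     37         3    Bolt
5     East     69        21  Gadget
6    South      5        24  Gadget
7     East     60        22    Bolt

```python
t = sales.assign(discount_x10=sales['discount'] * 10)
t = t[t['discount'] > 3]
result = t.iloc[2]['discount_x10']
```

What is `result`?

add column discount_x10 = sales['discount'] * 10:
    region  units  discount product  discount_x10
0  Central     63        21  Gadget           210
1    South     64        18   Panel           180
2     West     65        10  Gadget           100
3     West     73         0   Panel             0
4    North     37         3    Bolt            30
5     East     69        21  Gadget           210
6    South      5        24  Gadget           240
7     East     60        22    Bolt           220
filter rows where discount > 3:
    region  units  discount product  discount_x10
0  Central     63        21  Gadget           210
1    South     64        18   Panel           180
2     West     65        10  Gadget           100
5     East     69        21  Gadget           210
6    South      5        24  Gadget           240
7     East     60        22    Bolt           220

100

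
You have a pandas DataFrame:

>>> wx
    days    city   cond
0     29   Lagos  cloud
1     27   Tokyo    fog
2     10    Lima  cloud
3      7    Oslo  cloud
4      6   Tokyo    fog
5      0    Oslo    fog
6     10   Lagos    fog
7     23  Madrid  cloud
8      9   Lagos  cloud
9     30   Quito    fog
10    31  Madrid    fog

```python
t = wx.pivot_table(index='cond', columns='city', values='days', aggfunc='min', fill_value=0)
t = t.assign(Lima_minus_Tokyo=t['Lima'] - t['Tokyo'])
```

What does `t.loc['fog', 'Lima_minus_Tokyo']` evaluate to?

-6

pivot: rows=cond, cols=city, min(days):
city   Lagos  Lima  Madrid  Oslo  Quito  Tokyo
cond                                          
cloud      9    10      23     7      0      0
fog       10     0      31     0     30      6
add column Lima_minus_Tokyo = t['Lima'] - t['Tokyo']:
city   Lagos  Lima  Madrid  Oslo  Quito  Tokyo  Lima_minus_Tokyo
cond                                                            
cloud      9    10      23     7      0      0                10
fog       10     0      31     0     30      6                -6
Finally, value at row 'fog', column 'Lima_minus_Tokyo' = -6.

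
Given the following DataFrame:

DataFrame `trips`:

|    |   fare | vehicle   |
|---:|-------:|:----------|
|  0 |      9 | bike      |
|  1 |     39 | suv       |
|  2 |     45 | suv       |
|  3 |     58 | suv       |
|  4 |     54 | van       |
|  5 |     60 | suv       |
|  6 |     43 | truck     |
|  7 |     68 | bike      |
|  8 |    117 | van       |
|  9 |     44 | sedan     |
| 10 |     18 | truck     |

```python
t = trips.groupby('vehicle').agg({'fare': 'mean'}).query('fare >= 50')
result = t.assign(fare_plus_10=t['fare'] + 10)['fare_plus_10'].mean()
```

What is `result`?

group by vehicle, mean of fare:
         fare
vehicle      
bike     38.5
sedan    44.0
suv      50.5
truck    30.5
van      85.5
filter rows where fare >= 50:
         fare
vehicle      
suv      50.5
van      85.5
add column fare_plus_10 = t['fare'] + 10:
         fare  fare_plus_10
vehicle                    
suv      50.5          60.5
van      85.5          95.5
Hence 78.0.

78.0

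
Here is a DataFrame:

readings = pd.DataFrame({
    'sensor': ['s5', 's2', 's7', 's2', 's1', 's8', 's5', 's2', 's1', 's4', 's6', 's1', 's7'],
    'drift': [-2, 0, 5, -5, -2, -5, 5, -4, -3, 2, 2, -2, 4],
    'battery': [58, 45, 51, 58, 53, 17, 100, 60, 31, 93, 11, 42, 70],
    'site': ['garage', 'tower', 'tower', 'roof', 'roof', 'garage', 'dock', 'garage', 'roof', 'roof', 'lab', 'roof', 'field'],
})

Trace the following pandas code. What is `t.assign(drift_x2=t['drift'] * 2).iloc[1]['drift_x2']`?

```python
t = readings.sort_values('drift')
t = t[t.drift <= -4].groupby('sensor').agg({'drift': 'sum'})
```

sort by drift:
   sensor  drift  battery    site
3      s2     -5       58    roof
5      s8     -5       17  garage
7      s2     -4       60  garage
8      s1     -3       31    roof
0      s5     -2       58  garage
4      s1     -2       53    roof
11     s1     -2       42    roof
1      s2      0       45   tower
9      s4      2       93    roof
10     s6      2       11     lab
12     s7      4       70   field
2      s7      5       51   tower
6      s5      5      100    dock
filter rows where drift <= -4:
  sensor  drift  battery    site
3     s2     -5       58    roof
5     s8     -5       17  garage
7     s2     -4       60  garage
group by sensor, sum of drift:
        drift
sensor       
s2         -9
s8         -5
add column drift_x2 = t['drift'] * 2:
        drift  drift_x2
sensor                 
s2         -9       -18
s8         -5       -10
Reading off the value at position 1, column 'drift_x2', we get -10.

-10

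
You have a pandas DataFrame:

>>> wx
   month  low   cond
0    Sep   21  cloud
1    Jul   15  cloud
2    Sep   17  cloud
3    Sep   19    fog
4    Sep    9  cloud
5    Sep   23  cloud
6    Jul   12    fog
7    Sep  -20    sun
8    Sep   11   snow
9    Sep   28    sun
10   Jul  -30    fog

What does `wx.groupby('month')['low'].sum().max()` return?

108

group by month, sum of low:
month
Jul     -3
Sep    108
Name: low, dtype: int64
Then the max of the resulting series: 108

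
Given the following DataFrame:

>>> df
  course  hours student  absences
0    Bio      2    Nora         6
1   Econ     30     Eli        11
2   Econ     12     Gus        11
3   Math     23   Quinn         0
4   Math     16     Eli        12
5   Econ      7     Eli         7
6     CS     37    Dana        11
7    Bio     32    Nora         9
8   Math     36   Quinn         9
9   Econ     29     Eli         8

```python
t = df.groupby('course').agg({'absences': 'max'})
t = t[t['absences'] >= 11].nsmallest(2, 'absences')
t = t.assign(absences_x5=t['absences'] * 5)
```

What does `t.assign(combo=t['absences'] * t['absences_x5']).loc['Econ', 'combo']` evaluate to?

605

group by course, max of absences:
        absences
course          
Bio            9
CS            11
Econ          11
Math          12
filter rows where absences >= 11:
        absences
course          
CS            11
Econ          11
Math          12
take 2 rows with smallest absences:
        absences
course          
CS            11
Econ          11
add column absences_x5 = t['absences'] * 5:
        absences  absences_x5
course                       
CS            11           55
Econ          11           55
add column combo = t['absences'] * t['absences_x5']:
        absences  absences_x5  combo
course                              
CS            11           55    605
Econ          11           55    605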